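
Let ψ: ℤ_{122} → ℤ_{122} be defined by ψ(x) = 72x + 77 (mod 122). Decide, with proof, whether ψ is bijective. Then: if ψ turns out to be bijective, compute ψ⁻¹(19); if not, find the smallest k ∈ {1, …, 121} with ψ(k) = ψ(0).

61

We have gcd(72, 122) = 2 > 1. Taking a = 0 and b = 61: ψ(0) = 77 and ψ(61) = 72·61 + 77 = 4469 ≡ 77 (mod 122).
So ψ(0) = ψ(61) while 0 ≠ 61, hence ψ is not injective, hence not bijective.
Since ψ is not bijective, we find the least positive k with ψ(k) = ψ(0): this means 72k ≡ 0 (mod 122), i.e. 122 ∣ 72k. Since gcd(72, 122) = 2, dividing through by 2 this holds exactly when 61 ∣ 36k, and as gcd(36, 61) = 1, exactly when 61 ∣ k.
The smallest positive such k is 61.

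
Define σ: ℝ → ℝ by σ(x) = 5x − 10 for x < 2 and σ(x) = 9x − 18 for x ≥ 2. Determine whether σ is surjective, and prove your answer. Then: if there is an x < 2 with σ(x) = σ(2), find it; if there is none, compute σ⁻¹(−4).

6/5

Both pieces are strictly increasing (slopes 5 and 9), so each is injective on its own interval.
The left piece maps (−∞, 2) onto (−∞, 0); the right piece maps [2, ∞) onto [0, ∞).
These images together cover ℝ, so σ is surjective.
Because the two images are disjoint, no x < 2 has σ(x) = σ(2), so we compute σ⁻¹(−4): −4 lies in (−∞, 0), so solve 5x − 10 = −4: x = (−4 + 10)/5 = 6/5.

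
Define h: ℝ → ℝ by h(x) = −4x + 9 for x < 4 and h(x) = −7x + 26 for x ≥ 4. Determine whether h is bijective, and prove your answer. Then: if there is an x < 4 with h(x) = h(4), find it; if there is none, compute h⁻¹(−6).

11/4

Both pieces are strictly decreasing (slopes −4 and −7), so each is injective on its own interval.
The left piece maps (−∞, 4) onto (−7, ∞); the right piece maps [4, ∞) onto (−∞, −2].
These images overlap. In particular h(4) = −2 (right piece), and solving −4x + 9 = −2 on the left piece gives x = 11/4 < 4.
So h(11/4) = h(4) with 11/4 ≠ 4, and h is not injective, hence not bijective. This x = 11/4 is the requested value below 4.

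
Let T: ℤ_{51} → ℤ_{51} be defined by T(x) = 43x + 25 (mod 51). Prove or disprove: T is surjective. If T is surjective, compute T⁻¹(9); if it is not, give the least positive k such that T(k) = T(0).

Recall that T is surjective if every y in the codomain equals T(x) for some x in the domain.
Since gcd(43, 51) = 1, 43 is invertible modulo 51. Euclid's algorithm: 51 = 1·43 + 8, 43 = 5·8 + 3, 8 = 2·3 + 2, 3 = 1·2 + 1; back-substituting gives 1 = 19·43 − 16·51, so 43⁻¹ ≡ 19 (mod 51).
Then y ↦ 19(y − 25) is a two-sided inverse to T, so every y ∈ ℤ_{51} has a preimage.
So T is surjective.
Since T is surjective, we find T⁻¹(9): we need 43x ≡ 9 − 25 ≡ 35 (mod 51). Using 43⁻¹ = 19: x ≡ 19·35 = 665 = 13·51 + 2, so x = 2.
Check: T(2) = 43·2 + 25 = 111 = 2·51 + 9 ≡ 9 (mod 51).

2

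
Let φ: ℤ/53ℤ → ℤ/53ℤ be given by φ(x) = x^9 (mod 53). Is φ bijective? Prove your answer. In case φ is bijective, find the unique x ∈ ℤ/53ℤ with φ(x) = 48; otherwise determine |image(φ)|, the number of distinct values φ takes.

Since 53 is prime, the nonzero elements of ℤ/53ℤ form a cyclic group of order 52.
As gcd(9, 52) = 1, raising to the 9th power is a bijection on this group: if u^9 ≡ v^9 then (uv^{−1})^9 = 1, and the only element of order dividing gcd(9, 52) = 1 is 1, so u = v.
With φ(0) = 0 this makes φ injective on all of ℤ/53ℤ, hence bijective (finite equal-size domain and codomain). In particular φ is bijective.
Since φ is bijective, we find the preimage of 48. The inverse of x ↦ x^9 on (ℤ/53ℤ)^× is x ↦ x^29, because 9·29 = 261 = 5·52 + 1 ≡ 1 (mod 52) and x^{52} = 1 for x ≠ 0 (Fermat). So φ⁻¹(48) = 48^29 mod 53.
Repeated squaring mod 53: 48^1 ≡ 48, 48^2 ≡ 48² = 2304 ≡ 25, 48^4 ≡ 25² = 625 ≡ 42, 48^8 ≡ 42² = 1764 ≡ 15, 48^16 ≡ 15² = 225 ≡ 13. Since 29 = 16 + 8 + 4 + 1, 48^29 ≡ 13·15·42·48: 13·15 = 195 ≡ 36, then 36·42 = 1512 ≡ 28, then 28·48 = 1344 ≡ 19. So 48^29 ≡ 19 (mod 53).
Hence φ⁻¹(48) = 19.

19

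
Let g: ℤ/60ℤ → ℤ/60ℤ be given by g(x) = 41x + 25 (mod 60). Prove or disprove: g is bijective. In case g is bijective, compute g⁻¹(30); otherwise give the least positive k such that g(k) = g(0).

Suppose g(u) = g(v) in ℤ/60ℤ. Then 41u + 25 ≡ 41v + 25 (mod 60), thus 41(u − v) ≡ 0 (mod 60).
Since gcd(41, 60) = 1, 41 is invertible modulo 60, therefore u − v ≡ 0 (mod 60), i.e. u = v.
We now compute 41⁻¹ mod 60 explicitly. Euclid's algorithm: 60 = 1·41 + 19, 41 = 2·19 + 3, 19 = 6·3 + 1; back-substituting gives 1 = 41·41 − 28·60, so 41⁻¹ ≡ 41 (mod 60).
For any y ∈ ℤ/60ℤ, x = 41(y − 25) mod 60 satisfies g(x) = 41·41(y − 25) + 25 ≡ y (since 41·41 ≡ 1 mod 60). So every y has a preimage.
Hence g is bijective.
Since g is bijective, we compute g⁻¹(30): solve 41x + 25 ≡ 30 (mod 60), i.e. 41x ≡ 5 (mod 60).
Multiplying by 41⁻¹ = 41 gives x ≡ 41·5 = 205 = 3·60 + 25 ≡ 25 (mod 60).
Check: g(25) = 41·25 + 25 = 1050 = 17·60 + 30 ≡ 30 (mod 60).

25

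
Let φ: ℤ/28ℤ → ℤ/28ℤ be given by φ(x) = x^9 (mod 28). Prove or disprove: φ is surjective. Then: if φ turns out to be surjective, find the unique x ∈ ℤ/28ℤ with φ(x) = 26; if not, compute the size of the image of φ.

φ(2): Repeated squaring mod 28: 2^1 ≡ 2, 2^2 ≡ 2² = 4, 2^4 ≡ 4² = 16, 2^8 ≡ 16² = 256 ≡ 4. Since 9 = 8 + 1, 2^9 ≡ 4·2: 4·2 = 8. So 2^9 ≡ 8 (mod 28).
φ(4): Repeated squaring mod 28: 4^1 ≡ 4, 4^2 ≡ 4² = 16, 4^4 ≡ 16² = 256 ≡ 4, 4^8 ≡ 4² = 16. Since 9 = 8 + 1, 4^9 ≡ 16·4: 16·4 = 64 ≡ 8. So 4^9 ≡ 8 (mod 28).
So φ(2) = φ(4) = 8 while 2 ≠ 4, thus φ is not injective.
A non-injective map from the 28-element set ℤ/28ℤ to itself takes at most 27 distinct values, so it cannot be surjective. Hence φ is not surjective.
Since φ is not surjective, we determine |image(φ)|. Computing x^9 mod 28 for each x (by repeated squaring, reducing mod 28 at every step), the values φ(0), φ(1), …, φ(27) are: 0, 1, 8, 27, 8, 13, 20, 7, 8, 1, 20, 15, 20, 13, 0, 15, 8, 13, 8, 27, 20, 21, 8, 15, 20, 1, 20, 27.
The distinct values are {0, 1, 7, 8, 13, 15, 20, 21, 27}; there are 9 of them.

9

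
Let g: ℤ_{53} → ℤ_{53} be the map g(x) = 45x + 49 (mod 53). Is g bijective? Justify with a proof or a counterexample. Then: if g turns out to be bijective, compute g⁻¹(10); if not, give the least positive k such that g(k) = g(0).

If g(a) = g(b), then 45a ≡ 45b (mod 53). Because gcd(45, 53) = 1, we may cancel 45 to get a ≡ b (mod 53).
We now compute 45⁻¹ mod 53 explicitly. Euclid's algorithm: 53 = 1·45 + 8, 45 = 5·8 + 5, 8 = 1·5 + 3, 5 = 1·3 + 2, 3 = 1·2 + 1; back-substituting gives 1 = 33·45 − 28·53, so 45⁻¹ ≡ 33 (mod 53).
For any y ∈ ℤ_{53}, x = 33(y − 49) mod 53 satisfies g(x) = 45·33(y − 49) + 49 ≡ y (since 45·33 ≡ 1 mod 53). So every y has a preimage.
So g is bijective.
Since g is bijective, we compute g⁻¹(10): solve 45x + 49 ≡ 10 (mod 53), i.e. 45x ≡ 14 (mod 53).
Multiplying by 45⁻¹ = 33 gives x ≡ 33·14 = 462 = 8·53 + 38 ≡ 38 (mod 53).
Check: g(38) = 45·38 + 49 = 1759 = 33·53 + 10 ≡ 10 (mod 53).

38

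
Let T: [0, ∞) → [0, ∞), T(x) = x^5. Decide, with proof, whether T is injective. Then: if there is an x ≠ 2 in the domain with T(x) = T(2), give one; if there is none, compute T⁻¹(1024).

4

On [0, ∞), x ↦ x^5 is strictly increasing, so T(x_1) = T(x_2) forces x_1 = x_2. Therefore T is injective.
Since x ↦ x^5 is strictly increasing on [0, ∞), it is injective there, so no x ≠ 2 in the domain has T(x) = T(2). We therefore compute T⁻¹(1024) = 1024^{1/5} = 4 (indeed 4^5 = 1024).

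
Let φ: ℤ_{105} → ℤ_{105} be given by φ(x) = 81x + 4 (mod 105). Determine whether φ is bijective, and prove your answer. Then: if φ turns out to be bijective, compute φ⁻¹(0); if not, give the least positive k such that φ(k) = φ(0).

We have gcd(81, 105) = 3 > 1. Taking a = 0 and b = 35: φ(0) = 4 and φ(35) = 81·35 + 4 = 2839 ≡ 4 (mod 105).
So φ(0) = φ(35) while 0 ≠ 35, hence φ is not injective, hence not bijective.
Since φ is not bijective, we find the least positive k with φ(k) = φ(0): this means 81k ≡ 0 (mod 105), i.e. 105 ∣ 81k. Since gcd(81, 105) = 3, dividing through by 3 this holds exactly when 35 ∣ 27k, and as gcd(27, 35) = 1, exactly when 35 ∣ k.
The smallest positive such k is 35.

35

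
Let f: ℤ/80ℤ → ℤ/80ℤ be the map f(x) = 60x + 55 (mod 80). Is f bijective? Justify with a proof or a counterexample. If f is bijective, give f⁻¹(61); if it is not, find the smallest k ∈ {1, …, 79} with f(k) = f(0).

4

We have gcd(60, 80) = 20 > 1. Taking u = 0 and v = 4: f(0) = 55 and f(4) = 60·4 + 55 = 295 ≡ 55 (mod 80).
So f(0) = f(4) while 0 ≠ 4, hence f is not injective, hence not bijective.
Since f is not bijective, we find the least positive k with f(k) = f(0): this means 60k ≡ 0 (mod 80), i.e. 80 ∣ 60k. Since gcd(60, 80) = 20, dividing through by 20 this holds exactly when 4 ∣ 3k, and as gcd(3, 4) = 1, exactly when 4 ∣ k.
The smallest positive such k is 4.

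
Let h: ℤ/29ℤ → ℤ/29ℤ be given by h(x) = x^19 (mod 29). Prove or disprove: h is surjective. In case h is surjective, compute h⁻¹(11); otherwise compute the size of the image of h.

26

Since 29 is prime, the nonzero elements of ℤ/29ℤ form a cyclic group of order 28.
As gcd(19, 28) = 1, raising to the 19th power is a bijection on this group: if s^19 ≡ t^19 then (st^{−1})^19 = 1, and the only element of order dividing gcd(19, 28) = 1 is 1, so s = t.
With h(0) = 0 this makes h injective on all of ℤ/29ℤ, hence bijective (finite equal-size domain and codomain). In particular h is surjective.
Since h is surjective, we find the preimage of 11. The inverse of x ↦ x^19 on (ℤ/29ℤ)^× is x ↦ x^3, because 19·3 = 57 = 2·28 + 1 ≡ 1 (mod 28) and x^{28} = 1 for x ≠ 0 (Fermat). So h⁻¹(11) = 11^3 mod 29.
Repeated squaring mod 29: 11^1 ≡ 11, 11^2 ≡ 11² = 121 ≡ 5. Since 3 = 2 + 1, 11^3 ≡ 5·11: 5·11 = 55 ≡ 26. So 11^3 ≡ 26 (mod 29).
Hence h⁻¹(11) = 26.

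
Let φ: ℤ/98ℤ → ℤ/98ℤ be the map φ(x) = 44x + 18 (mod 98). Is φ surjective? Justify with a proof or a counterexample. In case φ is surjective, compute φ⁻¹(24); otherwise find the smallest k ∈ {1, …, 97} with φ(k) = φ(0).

Since gcd(44, 98) = 2, we have 44x ≡ 0 (mod 2) for all x, so φ(x) ≡ 0 (mod 2).
But 1 ≢ 0 (mod 2), so 1 ∈ ℤ/98ℤ has no preimage. So φ is not surjective.
Since φ is not surjective, we find the least positive k with φ(k) = φ(0): this means 44k ≡ 0 (mod 98), i.e. 98 ∣ 44k. Since gcd(44, 98) = 2, dividing through by 2 this holds exactly when 49 ∣ 22k, and as gcd(22, 49) = 1, exactly when 49 ∣ k.
The smallest positive such k is 49.

49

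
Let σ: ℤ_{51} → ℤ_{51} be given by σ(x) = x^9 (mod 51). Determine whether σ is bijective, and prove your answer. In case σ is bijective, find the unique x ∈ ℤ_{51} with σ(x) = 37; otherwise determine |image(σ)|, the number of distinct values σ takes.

Computing x^9 mod 51 for each x (by repeated squaring, reducing mod 51 at every step), the values σ(0), σ(1), …, σ(50) are: 0, 1, 2, 48, 4, 29, 45, 10, 8, 9, 7, 23, 39, 13, 20, 15, 16, 17, 18, 19, 14, 21, 46, 11, 27, 25, 26, 24, 40, 5, 30, 37, 32, 33, 34, 35, 36, 31, 38, 12, 28, 44, 42, 43, 41, 6, 22, 47, 3, 49, 50.
Every element of ℤ_{51} appears exactly once in this list, so σ is a bijection, and in particular bijective.
Since σ is bijective, we read off the preimage of 37 from the same table: σ(31) = 37, so σ⁻¹(37) = 31.

31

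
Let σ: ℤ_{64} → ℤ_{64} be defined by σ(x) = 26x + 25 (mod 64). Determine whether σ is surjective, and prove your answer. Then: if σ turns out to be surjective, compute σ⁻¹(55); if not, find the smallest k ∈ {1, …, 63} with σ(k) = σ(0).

32

Since gcd(26, 64) = 2, we have 26x ≡ 0 (mod 2) for all x, so σ(x) ≡ 1 (mod 2).
But 0 ≢ 1 (mod 2), so 0 ∈ ℤ_{64} has no preimage. Thus σ is not surjective.
Since σ is not surjective, we find the least positive k with σ(k) = σ(0): this means 26k ≡ 0 (mod 64), i.e. 64 ∣ 26k. Since gcd(26, 64) = 2, dividing through by 2 this holds exactly when 32 ∣ 13k, and as gcd(13, 32) = 1, exactly when 32 ∣ k.
The smallest positive such k is 32.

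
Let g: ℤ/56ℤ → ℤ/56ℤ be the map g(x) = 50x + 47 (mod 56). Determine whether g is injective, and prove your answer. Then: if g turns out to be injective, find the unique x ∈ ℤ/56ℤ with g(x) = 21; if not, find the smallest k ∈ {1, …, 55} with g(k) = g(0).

We have gcd(50, 56) = 2 > 1. Taking a = 0 and b = 28: g(0) = 47 and g(28) = 50·28 + 47 = 1447 ≡ 47 (mod 56).
So g(0) = g(28) while 0 ≠ 28, so g is not injective.
Since g is not injective, we find the least positive k with g(k) = g(0): this means 50k ≡ 0 (mod 56), i.e. 56 ∣ 50k. Since gcd(50, 56) = 2, dividing through by 2 this holds exactly when 28 ∣ 25k, and as gcd(25, 28) = 1, exactly when 28 ∣ k.
The smallest positive such k is 28.

28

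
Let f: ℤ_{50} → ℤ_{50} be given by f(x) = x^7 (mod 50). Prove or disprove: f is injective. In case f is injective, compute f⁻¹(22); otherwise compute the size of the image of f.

42

f(0) = 0^7 = 0.
f(10): Repeated squaring mod 50: 10^1 ≡ 10, 10^2 ≡ 10² = 100 ≡ 0, 10^4 ≡ 0² = 0. Since 7 = 4 + 2 + 1, 10^7 ≡ 0·0·10: 0·0 = 0, then 0·10 = 0. So 10^7 ≡ 0 (mod 50).
So f(0) = f(10) = 0 while 0 ≠ 10, thus f is not injective.
Since f is not injective, we determine |image(f)|. Computing x^7 mod 50 for each x (by repeated squaring, reducing mod 50 at every step), the values f(0), f(1), …, f(49) are: 0, 1, 28, 37, 34, 25, 36, 43, 2, 19, 0, 21, 8, 17, 4, 25, 6, 23, 32, 39, 0, 41, 38, 47, 24, 25, 26, 3, 12, 9, 0, 11, 18, 27, 44, 25, 46, 33, 42, 29, 0, 31, 48, 7, 14, 25, 16, 13, 22, 49.
The distinct values are {0, 1, 2, 3, 4, 6, 7, 8, 9, 11, 12, 13, 14, 16, 17, 18, 19, 21, 22, 23, 24, 25, 26, 27, 28, 29, 31, 32, 33, 34, 36, 37, 38, 39, 41, 42, 43, 44, 46, 47, 48, 49}; there are 42 of them.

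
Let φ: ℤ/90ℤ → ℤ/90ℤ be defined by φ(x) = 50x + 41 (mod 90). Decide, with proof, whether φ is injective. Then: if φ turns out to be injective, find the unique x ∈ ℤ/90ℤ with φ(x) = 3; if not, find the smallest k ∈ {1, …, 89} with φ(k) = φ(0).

9

Recall that φ is injective if φ(u) = φ(v) implies u = v.
We have gcd(50, 90) = 10 > 1. Taking u = 0 and v = 9: φ(0) = 41 and φ(9) = 50·9 + 41 = 491 ≡ 41 (mod 90).
So φ(0) = φ(9) while 0 ≠ 9, therefore φ is not injective.
Since φ is not injective, we find the least positive k with φ(k) = φ(0): this means 50k ≡ 0 (mod 90), i.e. 90 ∣ 50k. Since gcd(50, 90) = 10, dividing through by 10 this holds exactly when 9 ∣ 5k, and as gcd(5, 9) = 1, exactly when 9 ∣ k.
The smallest positive such k is 9.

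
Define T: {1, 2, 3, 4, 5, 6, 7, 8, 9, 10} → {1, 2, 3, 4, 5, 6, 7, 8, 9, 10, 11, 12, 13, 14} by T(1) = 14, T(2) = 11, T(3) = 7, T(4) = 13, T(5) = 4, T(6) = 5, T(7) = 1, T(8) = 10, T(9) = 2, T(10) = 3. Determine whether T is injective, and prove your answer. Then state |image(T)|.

10

The values T(1), …, T(10) are 14, 11, 7, 13, 4, 5, 1, 10, 2, 3 — all distinct.
So T(x_1) = T(x_2) only when x_1 = x_2, and T is injective.
The image of T is {1, 2, 3, 4, 5, 7, 10, 11, 13, 14}, which has 10 elements.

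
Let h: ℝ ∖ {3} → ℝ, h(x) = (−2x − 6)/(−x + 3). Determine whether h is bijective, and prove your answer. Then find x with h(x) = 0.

If h(x) = 2, cross-multiplying gives −1(−2x − 6) = −2(−x + 3), which simplifies to 6 = −6 — false.  So 2 has no preimage and h is not surjective.
Hence h is not bijective.
Solving h(x) = 0: cross-multiplying gives −2x − 6 = 0(−x + 3), which rearranges to −2x = 6, so x = −3.

-3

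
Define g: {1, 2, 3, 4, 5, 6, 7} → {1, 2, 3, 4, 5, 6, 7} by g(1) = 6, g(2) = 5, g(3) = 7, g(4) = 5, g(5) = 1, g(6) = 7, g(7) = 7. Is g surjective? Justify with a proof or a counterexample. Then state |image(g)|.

4

No element maps to 2, so g is not surjective.
The image of g is {1, 5, 6, 7}, which has 4 elements.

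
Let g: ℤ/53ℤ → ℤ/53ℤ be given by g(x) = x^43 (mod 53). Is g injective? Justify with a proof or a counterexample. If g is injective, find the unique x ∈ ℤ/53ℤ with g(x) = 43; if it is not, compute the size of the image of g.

38

Since 53 is prime, the nonzero elements of ℤ/53ℤ form a cyclic group of order 52.
As gcd(43, 52) = 1, raising to the 43rd power is a bijection on this group: if s^43 ≡ t^43 then (st^{−1})^43 = 1, and the only element of order dividing gcd(43, 52) = 1 is 1, so s = t.
With g(0) = 0 this makes g injective on all of ℤ/53ℤ, hence bijective (finite equal-size domain and codomain). In particular g is injective.
Since g is injective, we find the preimage of 43. The inverse of x ↦ x^43 on (ℤ/53ℤ)^× is x ↦ x^23, because 43·23 = 989 = 19·52 + 1 ≡ 1 (mod 52) and x^{52} = 1 for x ≠ 0 (Fermat). So g⁻¹(43) = 43^23 mod 53.
Repeated squaring mod 53: 43^1 ≡ 43, 43^2 ≡ 43² = 1849 ≡ 47, 43^4 ≡ 47² = 2209 ≡ 36, 43^8 ≡ 36² = 1296 ≡ 24, 43^16 ≡ 24² = 576 ≡ 46. Since 23 = 16 + 4 + 2 + 1, 43^23 ≡ 46·36·47·43: 46·36 = 1656 ≡ 13, then 13·47 = 611 ≡ 28, then 28·43 = 1204 ≡ 38. So 43^23 ≡ 38 (mod 53).
Hence g⁻¹(43) = 38.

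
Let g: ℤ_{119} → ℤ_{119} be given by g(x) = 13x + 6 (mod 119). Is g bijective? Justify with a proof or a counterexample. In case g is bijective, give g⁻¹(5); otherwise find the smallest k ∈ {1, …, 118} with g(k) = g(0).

64

By definition, g is injective when g(u) = g(v) forces u = v.
If g(u) = g(v), then 13u ≡ 13v (mod 119). Because gcd(13, 119) = 1, we may cancel 13 to get u ≡ v (mod 119).
We now compute 13⁻¹ mod 119 explicitly. Euclid's algorithm: 119 = 9·13 + 2, 13 = 6·2 + 1; back-substituting gives 1 = 55·13 − 6·119, so 13⁻¹ ≡ 55 (mod 119).
Then y ↦ 55(y − 6) is a two-sided inverse to g, so every y ∈ ℤ_{119} has a preimage.
So g is bijective.
Since g is bijective, we compute g⁻¹(5): solve 13x + 6 ≡ 5 (mod 119), i.e. 13x ≡ 118 (mod 119).
Multiplying by 13⁻¹ = 55 gives x ≡ 55·118 = 6490 = 54·119 + 64 ≡ 64 (mod 119).
Check: g(64) = 13·64 + 6 = 838 = 7·119 + 5 ≡ 5 (mod 119).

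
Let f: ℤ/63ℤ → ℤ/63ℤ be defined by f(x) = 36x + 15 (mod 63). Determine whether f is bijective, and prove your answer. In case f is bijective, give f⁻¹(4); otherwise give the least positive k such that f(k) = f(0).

By definition, injectivity means: for all s, t in the domain, f(s) = f(t) implies s = t.
We have gcd(36, 63) = 9 > 1. Taking s = 0 and t = 7: f(0) = 15 and f(7) = 36·7 + 15 = 267 ≡ 15 (mod 63).
So f(0) = f(7) while 0 ≠ 7, thus f is not injective, hence not bijective.
Since f is not bijective, we find the least positive k with f(k) = f(0): this means 36k ≡ 0 (mod 63), i.e. 63 ∣ 36k. Since gcd(36, 63) = 9, dividing through by 9 this holds exactly when 7 ∣ 4k, and as gcd(4, 7) = 1, exactly when 7 ∣ k.
The smallest positive such k is 7.

7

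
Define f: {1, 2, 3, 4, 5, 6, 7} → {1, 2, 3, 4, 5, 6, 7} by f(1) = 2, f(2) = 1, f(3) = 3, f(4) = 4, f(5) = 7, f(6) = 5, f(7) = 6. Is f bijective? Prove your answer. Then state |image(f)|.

7

The values 2, 1, 3, 4, 7, 5, 6 are a permutation of {1, 2, 3, 4, 5, 6, 7}: each element appears exactly once.
So f is injective and surjective, hence bijective.
The image of f is {1, 2, 3, 4, 5, 6, 7}, which has 7 elements.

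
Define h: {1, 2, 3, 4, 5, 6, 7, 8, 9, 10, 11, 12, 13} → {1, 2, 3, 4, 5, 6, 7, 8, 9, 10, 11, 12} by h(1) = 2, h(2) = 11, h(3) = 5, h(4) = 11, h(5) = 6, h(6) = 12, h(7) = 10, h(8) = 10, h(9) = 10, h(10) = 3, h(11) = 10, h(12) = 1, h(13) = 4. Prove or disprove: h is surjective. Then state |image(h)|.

No element maps to 7, so h is not surjective.
The image of h is {1, 2, 3, 4, 5, 6, 10, 11, 12}, which has 9 elements.

9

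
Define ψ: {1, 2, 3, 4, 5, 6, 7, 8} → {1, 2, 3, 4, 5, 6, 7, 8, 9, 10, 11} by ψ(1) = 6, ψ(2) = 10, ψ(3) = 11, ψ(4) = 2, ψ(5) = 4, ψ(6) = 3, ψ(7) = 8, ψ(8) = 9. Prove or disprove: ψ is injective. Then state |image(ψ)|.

The values ψ(1), …, ψ(8) are 6, 10, 11, 2, 4, 3, 8, 9 — all distinct.
So ψ(x_1) = ψ(x_2) only when x_1 = x_2, and ψ is injective.
The image of ψ is {2, 3, 4, 6, 8, 9, 10, 11}, which has 8 elements.

8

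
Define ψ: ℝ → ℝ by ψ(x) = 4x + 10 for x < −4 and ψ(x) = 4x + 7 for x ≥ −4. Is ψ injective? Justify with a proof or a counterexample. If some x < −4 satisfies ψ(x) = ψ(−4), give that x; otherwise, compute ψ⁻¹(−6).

-19/4

Both pieces are strictly increasing (slopes 4 and 4), so each is injective on its own interval.
The left piece maps (−∞, −4) onto (−∞, −6); the right piece maps [−4, ∞) onto [−9, ∞).
These images overlap. In particular ψ(−4) = −9 (right piece), and solving 4x + 10 = −9 on the left piece gives x = −19/4 < −4.
So ψ(−19/4) = ψ(−4) with −19/4 ≠ −4, and ψ is not injective. This x = −19/4 is the requested value below −4.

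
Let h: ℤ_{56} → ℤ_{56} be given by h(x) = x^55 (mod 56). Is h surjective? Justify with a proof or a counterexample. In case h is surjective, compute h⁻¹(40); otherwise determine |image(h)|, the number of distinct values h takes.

h(0) = 0^55 = 0.
h(14): Repeated squaring mod 56: 14^1 ≡ 14, 14^2 ≡ 14² = 196 ≡ 28, 14^4 ≡ 28² = 784 ≡ 0, 14^8 ≡ 0² = 0, 14^16 ≡ 0² = 0, 14^32 ≡ 0² = 0. Since 55 = 32 + 16 + 4 + 2 + 1, 14^55 ≡ 0·0·0·28·14: 0·0 = 0, then 0·0 = 0, then 0·28 = 0, then 0·14 = 0. So 14^55 ≡ 0 (mod 56).
So h(0) = h(14) = 0 while 0 ≠ 14, therefore h is not injective.
A non-injective map from the 56-element set ℤ_{56} to itself takes at most 55 distinct values, so it cannot be surjective. So h is not surjective.
Since h is not surjective, we determine |image(h)|. Computing x^55 mod 56 for each x (by repeated squaring, reducing mod 56 at every step), the values h(0), h(1), …, h(55) are: 0, 1, 16, 3, 32, 5, 48, 7, 8, 9, 24, 11, 40, 13, 0, 15, 16, 17, 32, 19, 48, 21, 8, 23, 24, 25, 40, 27, 0, 29, 16, 31, 32, 33, 48, 35, 8, 37, 24, 39, 40, 41, 0, 43, 16, 45, 32, 47, 48, 49, 8, 51, 24, 53, 40, 55.
The distinct values are {0, 1, 3, 5, 7, 8, 9, 11, 13, 15, 16, 17, 19, 21, 23, 24, 25, 27, 29, 31, 32, 33, 35, 37, 39, 40, 41, 43, 45, 47, 48, 49, 51, 53, 55}; there are 35 of them.

35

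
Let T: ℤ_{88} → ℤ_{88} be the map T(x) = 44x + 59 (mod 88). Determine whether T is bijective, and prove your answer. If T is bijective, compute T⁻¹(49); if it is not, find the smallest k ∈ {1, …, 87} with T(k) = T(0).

2

We have gcd(44, 88) = 44 > 1. Taking u = 0 and v = 2: T(0) = 59 and T(2) = 44·2 + 59 = 147 ≡ 59 (mod 88).
So T(0) = T(2) while 0 ≠ 2, therefore T is not injective, hence not bijective.
Since T is not bijective, we find the least positive k with T(k) = T(0): this means 44k ≡ 0 (mod 88), i.e. 88 ∣ 44k. Since gcd(44, 88) = 44, dividing through by 44 this holds exactly when 2 ∣ k.
The smallest positive such k is 2.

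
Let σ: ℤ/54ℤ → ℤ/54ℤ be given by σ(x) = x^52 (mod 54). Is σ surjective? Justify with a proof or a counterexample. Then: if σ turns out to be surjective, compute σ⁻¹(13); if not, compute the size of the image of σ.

20

σ(0) = 0^52 = 0.
σ(6): Repeated squaring mod 54: 6^1 ≡ 6, 6^2 ≡ 6² = 36, 6^4 ≡ 36² = 1296 ≡ 0, 6^8 ≡ 0² = 0, 6^16 ≡ 0² = 0, 6^32 ≡ 0² = 0. Since 52 = 32 + 16 + 4, 6^52 ≡ 0·0·0: 0·0 = 0, then 0·0 = 0. So 6^52 ≡ 0 (mod 54).
So σ(0) = σ(6) = 0 while 0 ≠ 6, so σ is not injective.
A non-injective map from the 54-element set ℤ/54ℤ to itself takes at most 53 distinct values, so it cannot be surjective. Thus σ is not surjective.
Since σ is not surjective, we determine |image(σ)|. Computing x^52 mod 54 for each x (by repeated squaring, reducing mod 54 at every step), the values σ(0), σ(1), …, σ(53) are: 0, 1, 34, 27, 22, 13, 0, 43, 46, 27, 10, 25, 0, 31, 4, 27, 52, 37, 0, 19, 16, 27, 40, 49, 0, 7, 28, 27, 28, 7, 0, 49, 40, 27, 16, 19, 0, 37, 52, 27, 4, 31, 0, 25, 10, 27, 46, 43, 0, 13, 22, 27, 34, 1.
The distinct values are {0, 1, 4, 7, 10, 13, 16, 19, 22, 25, 27, 28, 31, 34, 37, 40, 43, 46, 49, 52}; there are 20 of them.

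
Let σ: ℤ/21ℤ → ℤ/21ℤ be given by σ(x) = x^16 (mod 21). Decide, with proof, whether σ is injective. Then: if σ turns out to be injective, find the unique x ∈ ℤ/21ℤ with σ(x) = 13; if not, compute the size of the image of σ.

8

σ(2): Repeated squaring mod 21: 2^1 ≡ 2, 2^2 ≡ 2² = 4, 2^4 ≡ 4² = 16, 2^8 ≡ 16² = 256 ≡ 4, 2^16 ≡ 4² = 16. So 2^16 ≡ 16 (mod 21).
σ(5): Repeated squaring mod 21: 5^1 ≡ 5, 5^2 ≡ 5² = 25 ≡ 4, 5^4 ≡ 4² = 16, 5^8 ≡ 16² = 256 ≡ 4, 5^16 ≡ 4² = 16. So 5^16 ≡ 16 (mod 21).
So σ(2) = σ(5) = 16 while 2 ≠ 5, so σ is not injective.
Since σ is not injective, we determine |image(σ)|. Computing x^16 mod 21 for each x (by repeated squaring, reducing mod 21 at every step), the values σ(0), σ(1), …, σ(20) are: 0, 1, 16, 18, 4, 16, 15, 7, 1, 9, 4, 4, 9, 1, 7, 15, 16, 4, 18, 16, 1.
The distinct values are {0, 1, 4, 7, 9, 15, 16, 18}; there are 8 of them.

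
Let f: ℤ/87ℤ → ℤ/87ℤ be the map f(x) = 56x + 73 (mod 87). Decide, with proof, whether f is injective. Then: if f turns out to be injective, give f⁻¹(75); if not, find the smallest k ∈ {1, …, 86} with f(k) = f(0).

28

Suppose f(s) = f(t) in ℤ/87ℤ. Then 56s + 73 ≡ 56t + 73 (mod 87), hence 56(s − t) ≡ 0 (mod 87).
Since gcd(56, 87) = 1, 56 is invertible modulo 87, therefore s − t ≡ 0 (mod 87), i.e. s = t.
Thus f is injective.
We now compute 56⁻¹ mod 87 explicitly. Euclid's algorithm: 87 = 1·56 + 31, 56 = 1·31 + 25, 31 = 1·25 + 6, 25 = 4·6 + 1; back-substituting gives 1 = 14·56 − 9·87, so 56⁻¹ ≡ 14 (mod 87).
Since f is injective, we compute f⁻¹(75): solve 56x + 73 ≡ 75 (mod 87), i.e. 56x ≡ 2 (mod 87).
Multiplying by 56⁻¹ = 14 gives x ≡ 14·2 = 28 ≡ 28 (mod 87).
Check: f(28) = 56·28 + 73 = 1641 = 18·87 + 75 ≡ 75 (mod 87).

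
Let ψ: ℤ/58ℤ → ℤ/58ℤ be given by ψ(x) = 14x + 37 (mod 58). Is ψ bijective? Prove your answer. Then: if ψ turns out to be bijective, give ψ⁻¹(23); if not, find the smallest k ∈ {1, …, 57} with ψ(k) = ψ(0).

29

Recall that ψ is injective when ψ(u) = ψ(v) forces u = v.
We have gcd(14, 58) = 2 > 1. Taking u = 0 and v = 29: ψ(0) = 37 and ψ(29) = 14·29 + 37 = 443 ≡ 37 (mod 58).
So ψ(0) = ψ(29) while 0 ≠ 29, hence ψ is not injective, hence not bijective.
Since ψ is not bijective, we find the least positive k with ψ(k) = ψ(0): this means 14k ≡ 0 (mod 58), i.e. 58 ∣ 14k. Since gcd(14, 58) = 2, dividing through by 2 this holds exactly when 29 ∣ 7k, and as gcd(7, 29) = 1, exactly when 29 ∣ k.
The smallest positive such k is 29.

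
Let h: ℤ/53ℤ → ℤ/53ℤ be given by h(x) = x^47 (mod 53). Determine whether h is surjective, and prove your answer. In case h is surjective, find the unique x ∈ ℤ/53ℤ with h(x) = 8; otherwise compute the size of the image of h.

Since 53 is prime, the nonzero elements of ℤ/53ℤ form a cyclic group of order 52.
As gcd(47, 52) = 1, raising to the 47th power is a bijection on this group: if u^47 ≡ v^47 then (uv^{−1})^47 = 1, and the only element of order dividing gcd(47, 52) = 1 is 1, so u = v.
With h(0) = 0 this makes h injective on all of ℤ/53ℤ, hence bijective (finite equal-size domain and codomain). In particular h is surjective.
Since h is surjective, we find the preimage of 8. The inverse of x ↦ x^47 on (ℤ/53ℤ)^× is x ↦ x^31, because 47·31 = 1457 = 28·52 + 1 ≡ 1 (mod 52) and x^{52} = 1 for x ≠ 0 (Fermat). So h⁻¹(8) = 8^31 mod 53.
Repeated squaring mod 53: 8^1 ≡ 8, 8^2 ≡ 8² = 64 ≡ 11, 8^4 ≡ 11² = 121 ≡ 15, 8^8 ≡ 15² = 225 ≡ 13, 8^16 ≡ 13² = 169 ≡ 10. Since 31 = 16 + 8 + 4 + 2 + 1, 8^31 ≡ 10·13·15·11·8: 10·13 = 130 ≡ 24, then 24·15 = 360 ≡ 42, then 42·11 = 462 ≡ 38, then 38·8 = 304 ≡ 39. So 8^31 ≡ 39 (mod 53).
Hence h⁻¹(8) = 39.

39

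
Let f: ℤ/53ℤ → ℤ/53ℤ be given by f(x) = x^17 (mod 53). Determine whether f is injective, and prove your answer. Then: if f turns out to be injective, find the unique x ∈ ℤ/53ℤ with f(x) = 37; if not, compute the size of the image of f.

Since 53 is prime, the nonzero elements of ℤ/53ℤ form a cyclic group of order 52.
As gcd(17, 52) = 1, raising to the 17th power is a bijection on this group: if a^17 ≡ b^17 then (ab^{−1})^17 = 1, and the only element of order dividing gcd(17, 52) = 1 is 1, so a = b.
With f(0) = 0 this makes f injective on all of ℤ/53ℤ, hence bijective (finite equal-size domain and codomain). In particular f is injective.
Since f is injective, we find the preimage of 37. The inverse of x ↦ x^17 on (ℤ/53ℤ)^× is x ↦ x^49, because 17·49 = 833 = 16·52 + 1 ≡ 1 (mod 52) and x^{52} = 1 for x ≠ 0 (Fermat). So f⁻¹(37) = 37^49 mod 53.
Repeated squaring mod 53: 37^1 ≡ 37, 37^2 ≡ 37² = 1369 ≡ 44, 37^4 ≡ 44² = 1936 ≡ 28, 37^8 ≡ 28² = 784 ≡ 42, 37^16 ≡ 42² = 1764 ≡ 15, 37^32 ≡ 15² = 225 ≡ 13. Since 49 = 32 + 16 + 1, 37^49 ≡ 13·15·37: 13·15 = 195 ≡ 36, then 36·37 = 1332 ≡ 7. So 37^49 ≡ 7 (mod 53).
Hence f⁻¹(37) = 7.

7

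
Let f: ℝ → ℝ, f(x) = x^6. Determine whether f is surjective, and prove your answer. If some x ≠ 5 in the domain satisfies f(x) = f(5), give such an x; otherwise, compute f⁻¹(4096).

Since 6 is even, x^6 ≥ 0 for all x ∈ ℝ, so −1 ∈ ℝ has no preimage. Therefore f is not surjective.
For the follow-up, such an x exists: taking x = −5 ∈ ℝ gives f(−5) = 15625 = f(5) with −5 ≠ 5.

-5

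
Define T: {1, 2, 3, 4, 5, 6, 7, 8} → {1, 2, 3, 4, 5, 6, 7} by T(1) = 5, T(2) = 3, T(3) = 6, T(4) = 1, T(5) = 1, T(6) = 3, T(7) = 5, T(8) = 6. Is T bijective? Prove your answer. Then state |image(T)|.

T(4) = 1 = T(5) with 4 ≠ 5, so T is not injective, hence not bijective.
The image of T is {1, 3, 5, 6}, which has 4 elements.

4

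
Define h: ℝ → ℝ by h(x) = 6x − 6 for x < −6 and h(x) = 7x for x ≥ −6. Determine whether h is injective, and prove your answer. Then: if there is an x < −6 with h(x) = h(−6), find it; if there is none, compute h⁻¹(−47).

Both pieces are strictly increasing (slopes 6 and 7), so each is injective on its own interval.
The left piece maps (−∞, −6) onto (−∞, −42); the right piece maps [−6, ∞) onto [−42, ∞).
These images are disjoint, so no value is attained by both pieces. So h is injective.
Because the two images are disjoint, no x < −6 has h(x) = h(−6), so we compute h⁻¹(−47): −47 lies in (−∞, −42), so solve 6x − 6 = −47: x = (−47 + 6)/6 = −41/6.

-41/6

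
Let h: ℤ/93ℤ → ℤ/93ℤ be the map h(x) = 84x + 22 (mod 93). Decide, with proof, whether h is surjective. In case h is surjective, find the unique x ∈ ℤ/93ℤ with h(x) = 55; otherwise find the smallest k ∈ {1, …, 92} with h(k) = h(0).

Since gcd(84, 93) = 3, we have 84x ≡ 0 (mod 3) for all x, so h(x) ≡ 1 (mod 3).
But 0 ≢ 1 (mod 3), so 0 ∈ ℤ/93ℤ has no preimage. Thus h is not surjective.
Since h is not surjective, we find the least positive k with h(k) = h(0): this means 84k ≡ 0 (mod 93), i.e. 93 ∣ 84k. Since gcd(84, 93) = 3, dividing through by 3 this holds exactly when 31 ∣ 28k, and as gcd(28, 31) = 1, exactly when 31 ∣ k.
The smallest positive such k is 31.

31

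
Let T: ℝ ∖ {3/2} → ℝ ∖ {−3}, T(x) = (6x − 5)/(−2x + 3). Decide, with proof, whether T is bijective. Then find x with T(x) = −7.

2

Suppose T(u) = T(v). Cross-multiplying: (6u − 5)(−2v + 3) = (6v − 5)(−2u + 3).
Expanding both sides and cancelling the symmetric terms leaves 8·(u − v) = 0. Since 8 ≠ 0, u = v. Thus T is injective.
For any y ≠ −3, solving y(−2x + 3) = 6x − 5 for x gives a well-defined x ≠ 3/2. So T is surjective.
Thus T is bijective.
Solving T(x) = −7: cross-multiplying gives 6x − 5 = −7(−2x + 3), which rearranges to −8x = −16, so x = 2.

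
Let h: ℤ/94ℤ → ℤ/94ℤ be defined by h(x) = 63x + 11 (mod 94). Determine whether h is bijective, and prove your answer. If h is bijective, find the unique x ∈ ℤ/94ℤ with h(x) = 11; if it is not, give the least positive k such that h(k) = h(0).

If h(x_1) = h(x_2), then 63x_1 ≡ 63x_2 (mod 94). Because gcd(63, 94) = 1, we may cancel 63 to get x_1 ≡ x_2 (mod 94).
We now compute 63⁻¹ mod 94 explicitly. Euclid's algorithm: 94 = 1·63 + 31, 63 = 2·31 + 1; back-substituting gives 1 = 3·63 − 2·94, so 63⁻¹ ≡ 3 (mod 94).
For any y ∈ ℤ/94ℤ, x = 3(y − 11) mod 94 satisfies h(x) = 63·3(y − 11) + 11 ≡ y (since 63·3 ≡ 1 mod 94). So every y has a preimage.
Hence h is bijective.
Since h is bijective, we compute h⁻¹(11): solve 63x + 11 ≡ 11 (mod 94), i.e. 63x ≡ 0 (mod 94).
Multiplying by 63⁻¹ = 3 gives x ≡ 3·0 = 0 ≡ 0 (mod 94).
Check: h(0) = 63·0 + 11 = 11 ≡ 11 (mod 94).

0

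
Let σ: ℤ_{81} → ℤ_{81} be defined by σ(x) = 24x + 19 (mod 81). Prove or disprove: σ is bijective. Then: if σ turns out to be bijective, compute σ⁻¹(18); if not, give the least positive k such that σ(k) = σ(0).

27

We have gcd(24, 81) = 3 > 1. Taking a = 0 and b = 27: σ(0) = 19 and σ(27) = 24·27 + 19 = 667 ≡ 19 (mod 81).
So σ(0) = σ(27) while 0 ≠ 27, so σ is not injective, hence not bijective.
Since σ is not bijective, we find the least positive k with σ(k) = σ(0): this means 24k ≡ 0 (mod 81), i.e. 81 ∣ 24k. Since gcd(24, 81) = 3, dividing through by 3 this holds exactly when 27 ∣ 8k, and as gcd(8, 27) = 1, exactly when 27 ∣ k.
The smallest positive such k is 27.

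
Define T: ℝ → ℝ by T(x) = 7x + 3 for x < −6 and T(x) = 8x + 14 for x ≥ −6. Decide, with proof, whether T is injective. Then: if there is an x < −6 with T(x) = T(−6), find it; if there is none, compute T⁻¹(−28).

Both pieces are strictly increasing (slopes 7 and 8), so each is injective on its own interval.
The left piece maps (−∞, −6) onto (−∞, −39); the right piece maps [−6, ∞) onto [−34, ∞).
These images are disjoint, so no value is attained by both pieces. So T is injective.
Because the two images are disjoint, no x < −6 has T(x) = T(−6), so we compute T⁻¹(−28): −28 lies in [−34, ∞), so solve 8x + 14 = −28: x = (−28 − 14)/8 = −21/4.

-21/4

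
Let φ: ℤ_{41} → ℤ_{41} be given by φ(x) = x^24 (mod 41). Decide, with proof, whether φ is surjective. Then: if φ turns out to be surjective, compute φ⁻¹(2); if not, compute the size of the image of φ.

φ(1) = 1^24 = 1.
φ(3): Repeated squaring mod 41: 3^1 ≡ 3, 3^2 ≡ 3² = 9, 3^4 ≡ 9² = 81 ≡ 40, 3^8 ≡ 40² = 1600 ≡ 1, 3^16 ≡ 1² = 1. Since 24 = 16 + 8, 3^24 ≡ 1·1: 1·1 = 1. So 3^24 ≡ 1 (mod 41).
So φ(1) = φ(3) = 1 while 1 ≠ 3, thus φ is not injective.
A non-injective map from the 41-element set ℤ_{41} to itself takes at most 40 distinct values, so it cannot be surjective. Thus φ is not surjective.
Since φ is not surjective, we determine |image(φ)|. Computing x^24 mod 41 for each x (by repeated squaring, reducing mod 41 at every step), the values φ(0), φ(1), …, φ(40) are: 0, 1, 16, 1, 10, 10, 16, 18, 37, 1, 37, 37, 10, 16, 1, 10, 18, 37, 16, 18, 18, 18, 18, 16, 37, 18, 10, 1, 16, 10, 37, 37, 1, 37, 18, 16, 10, 10, 1, 16, 1.
The distinct values are {0, 1, 10, 16, 18, 37}; there are 6 of them.

6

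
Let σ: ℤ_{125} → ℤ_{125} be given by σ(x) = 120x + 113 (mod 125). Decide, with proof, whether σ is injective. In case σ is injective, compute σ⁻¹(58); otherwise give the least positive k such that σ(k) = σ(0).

We have gcd(120, 125) = 5 > 1. Taking x_1 = 0 and x_2 = 25: σ(0) = 113 and σ(25) = 120·25 + 113 = 3113 ≡ 113 (mod 125).
So σ(0) = σ(25) while 0 ≠ 25, thus σ is not injective.
Since σ is not injective, we find the least positive k with σ(k) = σ(0): this means 120k ≡ 0 (mod 125), i.e. 125 ∣ 120k. Since gcd(120, 125) = 5, dividing through by 5 this holds exactly when 25 ∣ 24k, and as gcd(24, 25) = 1, exactly when 25 ∣ k.
The smallest positive such k is 25.

25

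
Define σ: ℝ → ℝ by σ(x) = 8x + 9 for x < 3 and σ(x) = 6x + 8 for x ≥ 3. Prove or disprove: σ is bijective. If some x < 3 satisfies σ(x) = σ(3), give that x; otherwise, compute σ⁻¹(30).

Both pieces are strictly increasing (slopes 8 and 6), so each is injective on its own interval.
The left piece maps (−∞, 3) onto (−∞, 33); the right piece maps [3, ∞) onto [26, ∞).
These images overlap. In particular σ(3) = 26 (right piece), and solving 8x + 9 = 26 on the left piece gives x = 17/8 < 3.
So σ(17/8) = σ(3) with 17/8 ≠ 3, and σ is not injective, hence not bijective. This x = 17/8 is the requested value below 3.

17/8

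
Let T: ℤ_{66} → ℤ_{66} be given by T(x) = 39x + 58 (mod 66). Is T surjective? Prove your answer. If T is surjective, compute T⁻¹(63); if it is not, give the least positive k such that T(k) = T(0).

22

Since gcd(39, 66) = 3, we have 39x ≡ 0 (mod 3) for all x, so T(x) ≡ 1 (mod 3).
But 0 ≢ 1 (mod 3), so 0 ∈ ℤ_{66} has no preimage. Therefore T is not surjective.
Since T is not surjective, we find the least positive k with T(k) = T(0): this means 39k ≡ 0 (mod 66), i.e. 66 ∣ 39k. Since gcd(39, 66) = 3, dividing through by 3 this holds exactly when 22 ∣ 13k, and as gcd(13, 22) = 1, exactly when 22 ∣ k.
The smallest positive such k is 22.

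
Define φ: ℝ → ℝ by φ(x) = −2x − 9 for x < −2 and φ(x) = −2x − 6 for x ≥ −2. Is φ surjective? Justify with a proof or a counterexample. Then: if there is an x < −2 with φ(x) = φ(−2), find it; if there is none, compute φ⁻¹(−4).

Both pieces are strictly decreasing (slopes −2 and −2), so each is injective on its own interval.
The left piece maps (−∞, −2) onto (−5, ∞); the right piece maps [−2, ∞) onto (−∞, −2].
The union (−5, ∞) ∪ (−∞, −2] covers ℝ, so φ is surjective.
For the follow-up: the images overlap, so an x < −2 with φ(x) = φ(−2) exists. φ(−2) = −2; solving −2x − 9 = −2 for x < −2 gives x = (−2 + 9)/(−2) = −7/2.

-7/2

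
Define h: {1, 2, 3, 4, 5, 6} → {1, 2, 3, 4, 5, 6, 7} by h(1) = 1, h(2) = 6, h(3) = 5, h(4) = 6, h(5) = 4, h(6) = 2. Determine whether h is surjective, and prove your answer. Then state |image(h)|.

5

No element maps to 3, so h is not surjective.
The image of h is {1, 2, 4, 5, 6}, which has 5 elements.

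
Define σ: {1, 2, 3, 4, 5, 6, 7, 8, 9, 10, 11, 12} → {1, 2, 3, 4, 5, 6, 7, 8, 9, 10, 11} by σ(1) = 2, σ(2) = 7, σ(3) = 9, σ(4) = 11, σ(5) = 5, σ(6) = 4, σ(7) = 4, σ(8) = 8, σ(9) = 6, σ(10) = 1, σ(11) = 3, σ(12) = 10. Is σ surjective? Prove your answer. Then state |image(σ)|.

11

Every element of the codomain has a preimage: 1 = σ(10), 2 = σ(1), 3 = σ(11), 4 = σ(6), 5 = σ(5), 6 = σ(9), 7 = σ(2), 8 = σ(8), 9 = σ(3), 10 = σ(12), 11 = σ(4).
So σ is surjective.
The image of σ is {1, 2, 3, 4, 5, 6, 7, 8, 9, 10, 11}, which has 11 elements.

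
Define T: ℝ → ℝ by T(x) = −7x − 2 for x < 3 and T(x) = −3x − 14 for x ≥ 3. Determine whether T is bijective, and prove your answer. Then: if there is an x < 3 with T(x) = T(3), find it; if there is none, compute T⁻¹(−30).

16/3

Both pieces are strictly decreasing (slopes −7 and −3), so each is injective on its own interval.
The left piece maps (−∞, 3) onto (−23, ∞); the right piece maps [3, ∞) onto (−∞, −23].
Since −23 = −23, the images partition ℝ: T is injective and surjective, hence bijective.
Because the two images are disjoint, no x < 3 has T(x) = T(3), so we compute T⁻¹(−30): −30 lies in (−∞, −23], so solve −3x − 14 = −30: x = (−30 + 14)/(−3) = 16/3.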